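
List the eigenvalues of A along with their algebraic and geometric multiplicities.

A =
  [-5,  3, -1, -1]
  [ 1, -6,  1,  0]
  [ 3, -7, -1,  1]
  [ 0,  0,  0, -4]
λ = -4: alg = 4, geom = 2

Step 1 — factor the characteristic polynomial to read off the algebraic multiplicities:
  χ_A(x) = (x + 4)^4

Step 2 — compute geometric multiplicities via the rank-nullity identity g(λ) = n − rank(A − λI):
  rank(A − (-4)·I) = 2, so dim ker(A − (-4)·I) = n − 2 = 2

Summary:
  λ = -4: algebraic multiplicity = 4, geometric multiplicity = 2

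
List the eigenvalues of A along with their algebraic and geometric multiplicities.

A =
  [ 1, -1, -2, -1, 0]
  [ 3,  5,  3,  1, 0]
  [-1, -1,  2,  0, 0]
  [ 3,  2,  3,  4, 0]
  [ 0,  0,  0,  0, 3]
λ = 3: alg = 5, geom = 3

Step 1 — factor the characteristic polynomial to read off the algebraic multiplicities:
  χ_A(x) = (x - 3)^5

Step 2 — compute geometric multiplicities via the rank-nullity identity g(λ) = n − rank(A − λI):
  rank(A − (3)·I) = 2, so dim ker(A − (3)·I) = n − 2 = 3

Summary:
  λ = 3: algebraic multiplicity = 5, geometric multiplicity = 3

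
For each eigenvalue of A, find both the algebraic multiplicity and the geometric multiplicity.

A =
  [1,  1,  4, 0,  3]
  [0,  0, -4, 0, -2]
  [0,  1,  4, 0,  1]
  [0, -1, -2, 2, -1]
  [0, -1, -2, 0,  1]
λ = 1: alg = 2, geom = 1; λ = 2: alg = 3, geom = 3

Step 1 — factor the characteristic polynomial to read off the algebraic multiplicities:
  χ_A(x) = (x - 2)^3*(x - 1)^2

Step 2 — compute geometric multiplicities via the rank-nullity identity g(λ) = n − rank(A − λI):
  rank(A − (1)·I) = 4, so dim ker(A − (1)·I) = n − 4 = 1
  rank(A − (2)·I) = 2, so dim ker(A − (2)·I) = n − 2 = 3

Summary:
  λ = 1: algebraic multiplicity = 2, geometric multiplicity = 1
  λ = 2: algebraic multiplicity = 3, geometric multiplicity = 3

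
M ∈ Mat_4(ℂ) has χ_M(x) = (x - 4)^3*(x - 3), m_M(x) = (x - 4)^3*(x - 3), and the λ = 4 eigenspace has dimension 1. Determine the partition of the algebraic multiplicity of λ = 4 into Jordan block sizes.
Block sizes for λ = 4: [3]

Step 1 — from the characteristic polynomial, algebraic multiplicity of λ = 4 is 3. From dim ker(M − (4)·I) = 1, there are exactly 1 Jordan blocks for λ = 4.
Step 2 — from the minimal polynomial, the factor (x − 4)^3 tells us the largest block for λ = 4 has size 3.
Step 3 — with total size 3, 1 blocks, and largest block 3, the block sizes (in nonincreasing order) are [3].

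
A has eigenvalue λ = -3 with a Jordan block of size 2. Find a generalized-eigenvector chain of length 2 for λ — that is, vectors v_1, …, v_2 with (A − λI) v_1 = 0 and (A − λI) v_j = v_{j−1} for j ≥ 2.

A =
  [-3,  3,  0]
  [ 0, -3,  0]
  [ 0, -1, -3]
A Jordan chain for λ = -3 of length 2:
v_1 = (3, 0, -1)ᵀ
v_2 = (0, 1, 0)ᵀ

Let N = A − (-3)·I. We want v_2 with N^2 v_2 = 0 but N^1 v_2 ≠ 0; then v_{j-1} := N · v_j for j = 2, …, 2.

Pick v_2 = (0, 1, 0)ᵀ.
Then v_1 = N · v_2 = (3, 0, -1)ᵀ.

Sanity check: (A − (-3)·I) v_1 = (0, 0, 0)ᵀ = 0. ✓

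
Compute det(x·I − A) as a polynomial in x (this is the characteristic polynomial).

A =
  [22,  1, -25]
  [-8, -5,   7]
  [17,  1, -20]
x^3 + 3*x^2 - 24*x - 80

Expanding det(x·I − A) (e.g. by cofactor expansion or by noting that A is similar to its Jordan form J, which has the same characteristic polynomial as A) gives
  χ_A(x) = x^3 + 3*x^2 - 24*x - 80
which factors as (x - 5)*(x + 4)^2. The eigenvalues (with algebraic multiplicities) are λ = -4 with multiplicity 2, λ = 5 with multiplicity 1.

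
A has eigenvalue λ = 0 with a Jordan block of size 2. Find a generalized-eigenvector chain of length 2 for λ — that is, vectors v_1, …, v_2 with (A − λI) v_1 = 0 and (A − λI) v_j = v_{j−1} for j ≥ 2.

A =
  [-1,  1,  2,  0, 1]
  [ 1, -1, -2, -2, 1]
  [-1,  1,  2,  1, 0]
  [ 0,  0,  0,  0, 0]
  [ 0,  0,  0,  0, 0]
A Jordan chain for λ = 0 of length 2:
v_1 = (-1, 1, -1, 0, 0)ᵀ
v_2 = (1, 0, 0, 0, 0)ᵀ

Let N = A − (0)·I. We want v_2 with N^2 v_2 = 0 but N^1 v_2 ≠ 0; then v_{j-1} := N · v_j for j = 2, …, 2.

Pick v_2 = (1, 0, 0, 0, 0)ᵀ.
Then v_1 = N · v_2 = (-1, 1, -1, 0, 0)ᵀ.

Sanity check: (A − (0)·I) v_1 = (0, 0, 0, 0, 0)ᵀ = 0. ✓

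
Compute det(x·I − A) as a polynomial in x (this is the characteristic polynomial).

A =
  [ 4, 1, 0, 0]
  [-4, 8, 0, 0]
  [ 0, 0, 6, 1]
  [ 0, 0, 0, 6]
x^4 - 24*x^3 + 216*x^2 - 864*x + 1296

Expanding det(x·I − A) (e.g. by cofactor expansion or by noting that A is similar to its Jordan form J, which has the same characteristic polynomial as A) gives
  χ_A(x) = x^4 - 24*x^3 + 216*x^2 - 864*x + 1296
which factors as (x - 6)^4. The eigenvalues (with algebraic multiplicities) are λ = 6 with multiplicity 4.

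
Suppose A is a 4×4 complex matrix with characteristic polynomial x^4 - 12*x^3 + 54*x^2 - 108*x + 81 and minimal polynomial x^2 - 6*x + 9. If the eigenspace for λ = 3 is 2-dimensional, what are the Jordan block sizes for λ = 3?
Block sizes for λ = 3: [2, 2]

Step 1 — from the characteristic polynomial, algebraic multiplicity of λ = 3 is 4. From dim ker(A − (3)·I) = 2, there are exactly 2 Jordan blocks for λ = 3.
Step 2 — from the minimal polynomial, the factor (x − 3)^2 tells us the largest block for λ = 3 has size 2.
Step 3 — with total size 4, 2 blocks, and largest block 2, the block sizes (in nonincreasing order) are [2, 2].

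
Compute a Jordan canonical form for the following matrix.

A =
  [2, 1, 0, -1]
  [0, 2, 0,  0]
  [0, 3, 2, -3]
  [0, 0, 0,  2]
J_2(2) ⊕ J_1(2) ⊕ J_1(2)

The characteristic polynomial is
  det(x·I − A) = x^4 - 8*x^3 + 24*x^2 - 32*x + 16 = (x - 2)^4

Eigenvalues and multiplicities (the geometric multiplicity of λ is n − rank(A − λI), which equals the number of Jordan blocks for λ):
  λ = 2: algebraic multiplicity = 4, geometric multiplicity = 3

Determining the block sizes for each eigenvalue:
  λ = 2: 3 blocks summing to 4 forces exactly one block of size 2 and the rest size 1 → block sizes [2, 1, 1]

Assembling the blocks gives a Jordan form
J =
  [2, 1, 0, 0]
  [0, 2, 0, 0]
  [0, 0, 2, 0]
  [0, 0, 0, 2]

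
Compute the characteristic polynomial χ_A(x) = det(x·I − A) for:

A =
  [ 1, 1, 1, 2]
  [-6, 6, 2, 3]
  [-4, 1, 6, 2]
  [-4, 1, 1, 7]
x^4 - 20*x^3 + 150*x^2 - 500*x + 625

Expanding det(x·I − A) (e.g. by cofactor expansion or by noting that A is similar to its Jordan form J, which has the same characteristic polynomial as A) gives
  χ_A(x) = x^4 - 20*x^3 + 150*x^2 - 500*x + 625
which factors as (x - 5)^4. The eigenvalues (with algebraic multiplicities) are λ = 5 with multiplicity 4.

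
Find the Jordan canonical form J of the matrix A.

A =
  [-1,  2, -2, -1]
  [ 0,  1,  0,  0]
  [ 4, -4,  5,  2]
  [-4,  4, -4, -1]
J_2(1) ⊕ J_1(1) ⊕ J_1(1)

The characteristic polynomial is
  det(x·I − A) = x^4 - 4*x^3 + 6*x^2 - 4*x + 1 = (x - 1)^4

Eigenvalues and multiplicities (the geometric multiplicity of λ is n − rank(A − λI), which equals the number of Jordan blocks for λ):
  λ = 1: algebraic multiplicity = 4, geometric multiplicity = 3

Determining the block sizes for each eigenvalue:
  λ = 1: 3 blocks summing to 4 forces exactly one block of size 2 and the rest size 1 → block sizes [2, 1, 1]

Assembling the blocks gives a Jordan form
J =
  [1, 1, 0, 0]
  [0, 1, 0, 0]
  [0, 0, 1, 0]
  [0, 0, 0, 1]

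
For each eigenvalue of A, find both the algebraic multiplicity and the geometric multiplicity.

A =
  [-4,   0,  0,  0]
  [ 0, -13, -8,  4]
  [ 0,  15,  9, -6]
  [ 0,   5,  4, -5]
λ = -4: alg = 1, geom = 1; λ = -3: alg = 3, geom = 2

Step 1 — factor the characteristic polynomial to read off the algebraic multiplicities:
  χ_A(x) = (x + 3)^3*(x + 4)

Step 2 — compute geometric multiplicities via the rank-nullity identity g(λ) = n − rank(A − λI):
  rank(A − (-4)·I) = 3, so dim ker(A − (-4)·I) = n − 3 = 1
  rank(A − (-3)·I) = 2, so dim ker(A − (-3)·I) = n − 2 = 2

Summary:
  λ = -4: algebraic multiplicity = 1, geometric multiplicity = 1
  λ = -3: algebraic multiplicity = 3, geometric multiplicity = 2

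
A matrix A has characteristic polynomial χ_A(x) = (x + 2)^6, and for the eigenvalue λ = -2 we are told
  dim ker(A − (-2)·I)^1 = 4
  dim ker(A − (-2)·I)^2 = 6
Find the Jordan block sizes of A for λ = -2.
Block sizes for λ = -2: [2, 2, 1, 1]

From the dimensions of kernels of powers, the number of Jordan blocks of size at least j is d_j − d_{j−1} where d_j = dim ker(N^j) (with d_0 = 0). Computing the differences gives [4, 2].
The number of blocks of size exactly k is (#blocks of size ≥ k) − (#blocks of size ≥ k + 1), so the partition is: 2 block(s) of size 1, 2 block(s) of size 2.
In nonincreasing order the block sizes are [2, 2, 1, 1].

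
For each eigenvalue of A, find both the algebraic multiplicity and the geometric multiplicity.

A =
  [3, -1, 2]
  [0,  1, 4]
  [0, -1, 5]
λ = 3: alg = 3, geom = 2

Step 1 — factor the characteristic polynomial to read off the algebraic multiplicities:
  χ_A(x) = (x - 3)^3

Step 2 — compute geometric multiplicities via the rank-nullity identity g(λ) = n − rank(A − λI):
  rank(A − (3)·I) = 1, so dim ker(A − (3)·I) = n − 1 = 2

Summary:
  λ = 3: algebraic multiplicity = 3, geometric multiplicity = 2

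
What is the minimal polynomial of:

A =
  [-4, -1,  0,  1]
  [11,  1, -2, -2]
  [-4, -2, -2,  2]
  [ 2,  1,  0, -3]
x^3 + 6*x^2 + 12*x + 8

The characteristic polynomial is χ_A(x) = (x + 2)^4, so the eigenvalues are known. The minimal polynomial is
  m_A(x) = Π_λ (x − λ)^{k_λ}
where k_λ is the size of the *largest* Jordan block for λ (equivalently, the smallest k with (A − λI)^k v = 0 for every generalised eigenvector v of λ).

  λ = -2: largest Jordan block has size 3, contributing (x + 2)^3

So m_A(x) = (x + 2)^3 = x^3 + 6*x^2 + 12*x + 8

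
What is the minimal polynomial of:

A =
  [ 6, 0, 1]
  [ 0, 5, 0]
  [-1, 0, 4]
x^2 - 10*x + 25

The characteristic polynomial is χ_A(x) = (x - 5)^3, so the eigenvalues are known. The minimal polynomial is
  m_A(x) = Π_λ (x − λ)^{k_λ}
where k_λ is the size of the *largest* Jordan block for λ (equivalently, the smallest k with (A − λI)^k v = 0 for every generalised eigenvector v of λ).

  λ = 5: largest Jordan block has size 2, contributing (x − 5)^2

So m_A(x) = (x - 5)^2 = x^2 - 10*x + 25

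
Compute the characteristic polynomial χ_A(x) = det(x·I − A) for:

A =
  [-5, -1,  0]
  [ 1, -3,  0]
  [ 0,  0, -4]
x^3 + 12*x^2 + 48*x + 64

Expanding det(x·I − A) (e.g. by cofactor expansion or by noting that A is similar to its Jordan form J, which has the same characteristic polynomial as A) gives
  χ_A(x) = x^3 + 12*x^2 + 48*x + 64
which factors as (x + 4)^3. The eigenvalues (with algebraic multiplicities) are λ = -4 with multiplicity 3.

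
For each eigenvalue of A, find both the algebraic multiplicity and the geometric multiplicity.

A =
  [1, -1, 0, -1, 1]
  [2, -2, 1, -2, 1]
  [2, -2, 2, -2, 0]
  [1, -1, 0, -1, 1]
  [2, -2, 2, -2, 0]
λ = 0: alg = 5, geom = 3

Step 1 — factor the characteristic polynomial to read off the algebraic multiplicities:
  χ_A(x) = x^5

Step 2 — compute geometric multiplicities via the rank-nullity identity g(λ) = n − rank(A − λI):
  rank(A − (0)·I) = 2, so dim ker(A − (0)·I) = n − 2 = 3

Summary:
  λ = 0: algebraic multiplicity = 5, geometric multiplicity = 3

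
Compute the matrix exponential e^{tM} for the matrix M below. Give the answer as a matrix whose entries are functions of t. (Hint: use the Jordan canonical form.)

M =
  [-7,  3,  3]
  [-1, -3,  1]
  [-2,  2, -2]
e^{tM} =
  [-3*t*exp(-4*t) + exp(-4*t), 3*t*exp(-4*t), 3*t*exp(-4*t)]
  [-t*exp(-4*t), t*exp(-4*t) + exp(-4*t), t*exp(-4*t)]
  [-2*t*exp(-4*t), 2*t*exp(-4*t), 2*t*exp(-4*t) + exp(-4*t)]

Strategy: write M = P · J · P⁻¹ where J is a Jordan canonical form, so e^{tM} = P · e^{tJ} · P⁻¹, and e^{tJ} can be computed block-by-block.

M has Jordan form
J =
  [-4,  1,  0]
  [ 0, -4,  0]
  [ 0,  0, -4]
(up to reordering of blocks).

Per-block formulas:
  For a 2×2 Jordan block J_2(-4): exp(t · J_2(-4)) = e^(-4t)·(I + t·N), where N is the 2×2 nilpotent shift.
  For a 1×1 block at λ = -4: exp(t · [-4]) = [e^(-4t)].

After assembling e^{tJ} and conjugating by P, we get:

e^{tM} =
  [-3*t*exp(-4*t) + exp(-4*t), 3*t*exp(-4*t), 3*t*exp(-4*t)]
  [-t*exp(-4*t), t*exp(-4*t) + exp(-4*t), t*exp(-4*t)]
  [-2*t*exp(-4*t), 2*t*exp(-4*t), 2*t*exp(-4*t) + exp(-4*t)]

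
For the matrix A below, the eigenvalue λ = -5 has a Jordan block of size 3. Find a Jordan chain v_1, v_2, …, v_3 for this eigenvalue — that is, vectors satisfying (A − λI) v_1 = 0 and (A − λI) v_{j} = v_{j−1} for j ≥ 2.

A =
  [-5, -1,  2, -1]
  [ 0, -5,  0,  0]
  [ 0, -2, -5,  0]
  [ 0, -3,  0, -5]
A Jordan chain for λ = -5 of length 3:
v_1 = (-1, 0, 0, 0)ᵀ
v_2 = (-1, 0, -2, -3)ᵀ
v_3 = (0, 1, 0, 0)ᵀ

Let N = A − (-5)·I. We want v_3 with N^3 v_3 = 0 but N^2 v_3 ≠ 0; then v_{j-1} := N · v_j for j = 3, …, 2.

Pick v_3 = (0, 1, 0, 0)ᵀ.
Then v_2 = N · v_3 = (-1, 0, -2, -3)ᵀ.
Then v_1 = N · v_2 = (-1, 0, 0, 0)ᵀ.

Sanity check: (A − (-5)·I) v_1 = (0, 0, 0, 0)ᵀ = 0. ✓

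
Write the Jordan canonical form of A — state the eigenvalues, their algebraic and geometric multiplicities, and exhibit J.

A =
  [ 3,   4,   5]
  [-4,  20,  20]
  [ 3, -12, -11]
J_2(4) ⊕ J_1(4)

The characteristic polynomial is
  det(x·I − A) = x^3 - 12*x^2 + 48*x - 64 = (x - 4)^3

Eigenvalues and multiplicities (the geometric multiplicity of λ is n − rank(A − λI), which equals the number of Jordan blocks for λ):
  λ = 4: algebraic multiplicity = 3, geometric multiplicity = 2

Determining the block sizes for each eigenvalue:
  λ = 4: 2 blocks summing to 3 forces exactly one block of size 2 and the rest size 1 → block sizes [2, 1]

Assembling the blocks gives a Jordan form
J =
  [4, 1, 0]
  [0, 4, 0]
  [0, 0, 4]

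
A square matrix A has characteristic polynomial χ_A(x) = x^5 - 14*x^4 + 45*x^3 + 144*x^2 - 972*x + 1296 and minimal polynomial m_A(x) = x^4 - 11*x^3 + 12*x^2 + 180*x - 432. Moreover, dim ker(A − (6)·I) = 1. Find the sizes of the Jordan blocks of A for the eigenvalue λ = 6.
Block sizes for λ = 6: [2]

Step 1 — from the characteristic polynomial, algebraic multiplicity of λ = 6 is 2. From dim ker(A − (6)·I) = 1, there are exactly 1 Jordan blocks for λ = 6.
Step 2 — from the minimal polynomial, the factor (x − 6)^2 tells us the largest block for λ = 6 has size 2.
Step 3 — with total size 2, 1 blocks, and largest block 2, the block sizes (in nonincreasing order) are [2].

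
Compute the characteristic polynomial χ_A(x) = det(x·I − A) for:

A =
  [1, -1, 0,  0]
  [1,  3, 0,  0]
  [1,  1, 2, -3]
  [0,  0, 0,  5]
x^4 - 11*x^3 + 42*x^2 - 68*x + 40

Expanding det(x·I − A) (e.g. by cofactor expansion or by noting that A is similar to its Jordan form J, which has the same characteristic polynomial as A) gives
  χ_A(x) = x^4 - 11*x^3 + 42*x^2 - 68*x + 40
which factors as (x - 5)*(x - 2)^3. The eigenvalues (with algebraic multiplicities) are λ = 2 with multiplicity 3, λ = 5 with multiplicity 1.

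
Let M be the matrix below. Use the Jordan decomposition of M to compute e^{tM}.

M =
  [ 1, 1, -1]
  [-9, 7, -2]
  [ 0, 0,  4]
e^{tM} =
  [-3*t*exp(4*t) + exp(4*t), t*exp(4*t), t^2*exp(4*t)/2 - t*exp(4*t)]
  [-9*t*exp(4*t), 3*t*exp(4*t) + exp(4*t), 3*t^2*exp(4*t)/2 - 2*t*exp(4*t)]
  [0, 0, exp(4*t)]

Strategy: write M = P · J · P⁻¹ where J is a Jordan canonical form, so e^{tM} = P · e^{tJ} · P⁻¹, and e^{tJ} can be computed block-by-block.

M has Jordan form
J =
  [4, 1, 0]
  [0, 4, 1]
  [0, 0, 4]
(up to reordering of blocks).

Per-block formulas:
  For a 3×3 Jordan block J_3(4): exp(t · J_3(4)) = e^(4t)·(I + t·N + (t^2/2)·N^2), where N is the 3×3 nilpotent shift.

After assembling e^{tJ} and conjugating by P, we get:

e^{tM} =
  [-3*t*exp(4*t) + exp(4*t), t*exp(4*t), t^2*exp(4*t)/2 - t*exp(4*t)]
  [-9*t*exp(4*t), 3*t*exp(4*t) + exp(4*t), 3*t^2*exp(4*t)/2 - 2*t*exp(4*t)]
  [0, 0, exp(4*t)]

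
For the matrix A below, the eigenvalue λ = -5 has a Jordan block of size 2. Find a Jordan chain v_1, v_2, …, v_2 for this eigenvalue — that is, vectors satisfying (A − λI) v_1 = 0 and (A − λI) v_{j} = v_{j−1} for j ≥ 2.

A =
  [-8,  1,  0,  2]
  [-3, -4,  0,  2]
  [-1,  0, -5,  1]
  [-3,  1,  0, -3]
A Jordan chain for λ = -5 of length 2:
v_1 = (-3, -3, -1, -3)ᵀ
v_2 = (1, 0, 0, 0)ᵀ

Let N = A − (-5)·I. We want v_2 with N^2 v_2 = 0 but N^1 v_2 ≠ 0; then v_{j-1} := N · v_j for j = 2, …, 2.

Pick v_2 = (1, 0, 0, 0)ᵀ.
Then v_1 = N · v_2 = (-3, -3, -1, -3)ᵀ.

Sanity check: (A − (-5)·I) v_1 = (0, 0, 0, 0)ᵀ = 0. ✓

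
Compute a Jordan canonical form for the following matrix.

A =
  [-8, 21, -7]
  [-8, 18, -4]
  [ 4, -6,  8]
J_2(6) ⊕ J_1(6)

The characteristic polynomial is
  det(x·I − A) = x^3 - 18*x^2 + 108*x - 216 = (x - 6)^3

Eigenvalues and multiplicities (the geometric multiplicity of λ is n − rank(A − λI), which equals the number of Jordan blocks for λ):
  λ = 6: algebraic multiplicity = 3, geometric multiplicity = 2

Determining the block sizes for each eigenvalue:
  λ = 6: 2 blocks summing to 3 forces exactly one block of size 2 and the rest size 1 → block sizes [2, 1]

Assembling the blocks gives a Jordan form
J =
  [6, 1, 0]
  [0, 6, 0]
  [0, 0, 6]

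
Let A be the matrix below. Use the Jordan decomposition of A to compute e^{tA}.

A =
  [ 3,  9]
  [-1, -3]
e^{tA} =
  [3*t + 1, 9*t]
  [-t, 1 - 3*t]

Strategy: write A = P · J · P⁻¹ where J is a Jordan canonical form, so e^{tA} = P · e^{tJ} · P⁻¹, and e^{tJ} can be computed block-by-block.

A has Jordan form
J =
  [0, 1]
  [0, 0]
(up to reordering of blocks).

Per-block formulas:
  For a 2×2 Jordan block J_2(0): exp(t · J_2(0)) = e^(0t)·(I + t·N), where N is the 2×2 nilpotent shift.

After assembling e^{tJ} and conjugating by P, we get:

e^{tA} =
  [3*t + 1, 9*t]
  [-t, 1 - 3*t]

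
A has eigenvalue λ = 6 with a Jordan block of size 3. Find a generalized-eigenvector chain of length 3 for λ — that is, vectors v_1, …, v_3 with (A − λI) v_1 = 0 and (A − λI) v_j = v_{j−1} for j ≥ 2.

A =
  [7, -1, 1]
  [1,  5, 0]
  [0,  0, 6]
A Jordan chain for λ = 6 of length 3:
v_1 = (1, 1, 0)ᵀ
v_2 = (1, 0, 0)ᵀ
v_3 = (0, 0, 1)ᵀ

Let N = A − (6)·I. We want v_3 with N^3 v_3 = 0 but N^2 v_3 ≠ 0; then v_{j-1} := N · v_j for j = 3, …, 2.

Pick v_3 = (0, 0, 1)ᵀ.
Then v_2 = N · v_3 = (1, 0, 0)ᵀ.
Then v_1 = N · v_2 = (1, 1, 0)ᵀ.

Sanity check: (A − (6)·I) v_1 = (0, 0, 0)ᵀ = 0. ✓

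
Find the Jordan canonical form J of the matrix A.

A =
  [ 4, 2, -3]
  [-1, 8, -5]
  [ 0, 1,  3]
J_3(5)

The characteristic polynomial is
  det(x·I − A) = x^3 - 15*x^2 + 75*x - 125 = (x - 5)^3

Eigenvalues and multiplicities (the geometric multiplicity of λ is n − rank(A − λI), which equals the number of Jordan blocks for λ):
  λ = 5: algebraic multiplicity = 3, geometric multiplicity = 1

Determining the block sizes for each eigenvalue:
  λ = 5: one block (gm = 1), so the single block has size am = 3 → block sizes [3]

Assembling the blocks gives a Jordan form
J =
  [5, 1, 0]
  [0, 5, 1]
  [0, 0, 5]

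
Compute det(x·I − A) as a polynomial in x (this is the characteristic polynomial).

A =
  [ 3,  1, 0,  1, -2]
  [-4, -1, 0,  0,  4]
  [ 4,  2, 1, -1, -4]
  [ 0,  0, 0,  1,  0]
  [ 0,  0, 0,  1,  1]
x^5 - 5*x^4 + 10*x^3 - 10*x^2 + 5*x - 1

Expanding det(x·I − A) (e.g. by cofactor expansion or by noting that A is similar to its Jordan form J, which has the same characteristic polynomial as A) gives
  χ_A(x) = x^5 - 5*x^4 + 10*x^3 - 10*x^2 + 5*x - 1
which factors as (x - 1)^5. The eigenvalues (with algebraic multiplicities) are λ = 1 with multiplicity 5.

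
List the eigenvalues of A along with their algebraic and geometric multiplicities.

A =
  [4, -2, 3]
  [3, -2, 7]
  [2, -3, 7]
λ = 3: alg = 3, geom = 1

Step 1 — factor the characteristic polynomial to read off the algebraic multiplicities:
  χ_A(x) = (x - 3)^3

Step 2 — compute geometric multiplicities via the rank-nullity identity g(λ) = n − rank(A − λI):
  rank(A − (3)·I) = 2, so dim ker(A − (3)·I) = n − 2 = 1

Summary:
  λ = 3: algebraic multiplicity = 3, geometric multiplicity = 1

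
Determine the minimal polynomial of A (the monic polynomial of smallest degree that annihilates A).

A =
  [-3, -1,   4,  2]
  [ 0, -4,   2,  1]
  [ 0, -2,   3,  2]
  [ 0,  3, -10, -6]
x^4 + 10*x^3 + 36*x^2 + 54*x + 27

The characteristic polynomial is χ_A(x) = (x + 1)*(x + 3)^3, so the eigenvalues are known. The minimal polynomial is
  m_A(x) = Π_λ (x − λ)^{k_λ}
where k_λ is the size of the *largest* Jordan block for λ (equivalently, the smallest k with (A − λI)^k v = 0 for every generalised eigenvector v of λ).

  λ = -3: largest Jordan block has size 3, contributing (x + 3)^3
  λ = -1: largest Jordan block has size 1, contributing (x + 1)

So m_A(x) = (x + 1)*(x + 3)^3 = x^4 + 10*x^3 + 36*x^2 + 54*x + 27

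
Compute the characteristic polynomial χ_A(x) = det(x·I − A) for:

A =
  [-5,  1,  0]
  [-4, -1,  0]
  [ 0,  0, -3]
x^3 + 9*x^2 + 27*x + 27

Expanding det(x·I − A) (e.g. by cofactor expansion or by noting that A is similar to its Jordan form J, which has the same characteristic polynomial as A) gives
  χ_A(x) = x^3 + 9*x^2 + 27*x + 27
which factors as (x + 3)^3. The eigenvalues (with algebraic multiplicities) are λ = -3 with multiplicity 3.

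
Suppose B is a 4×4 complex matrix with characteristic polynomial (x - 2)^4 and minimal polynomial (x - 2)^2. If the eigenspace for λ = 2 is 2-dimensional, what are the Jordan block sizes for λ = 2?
Block sizes for λ = 2: [2, 2]

Step 1 — from the characteristic polynomial, algebraic multiplicity of λ = 2 is 4. From dim ker(B − (2)·I) = 2, there are exactly 2 Jordan blocks for λ = 2.
Step 2 — from the minimal polynomial, the factor (x − 2)^2 tells us the largest block for λ = 2 has size 2.
Step 3 — with total size 4, 2 blocks, and largest block 2, the block sizes (in nonincreasing order) are [2, 2].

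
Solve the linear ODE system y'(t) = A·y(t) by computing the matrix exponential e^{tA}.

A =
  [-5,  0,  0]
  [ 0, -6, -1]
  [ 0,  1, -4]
e^{tA} =
  [exp(-5*t), 0, 0]
  [0, -t*exp(-5*t) + exp(-5*t), -t*exp(-5*t)]
  [0, t*exp(-5*t), t*exp(-5*t) + exp(-5*t)]

Strategy: write A = P · J · P⁻¹ where J is a Jordan canonical form, so e^{tA} = P · e^{tJ} · P⁻¹, and e^{tJ} can be computed block-by-block.

A has Jordan form
J =
  [-5,  1,  0]
  [ 0, -5,  0]
  [ 0,  0, -5]
(up to reordering of blocks).

Per-block formulas:
  For a 2×2 Jordan block J_2(-5): exp(t · J_2(-5)) = e^(-5t)·(I + t·N), where N is the 2×2 nilpotent shift.
  For a 1×1 block at λ = -5: exp(t · [-5]) = [e^(-5t)].

After assembling e^{tJ} and conjugating by P, we get:

e^{tA} =
  [exp(-5*t), 0, 0]
  [0, -t*exp(-5*t) + exp(-5*t), -t*exp(-5*t)]
  [0, t*exp(-5*t), t*exp(-5*t) + exp(-5*t)]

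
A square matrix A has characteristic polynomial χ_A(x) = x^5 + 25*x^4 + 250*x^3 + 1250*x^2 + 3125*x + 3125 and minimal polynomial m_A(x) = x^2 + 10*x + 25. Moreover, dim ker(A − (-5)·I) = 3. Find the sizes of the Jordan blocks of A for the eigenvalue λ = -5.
Block sizes for λ = -5: [2, 2, 1]

Step 1 — from the characteristic polynomial, algebraic multiplicity of λ = -5 is 5. From dim ker(A − (-5)·I) = 3, there are exactly 3 Jordan blocks for λ = -5.
Step 2 — from the minimal polynomial, the factor (x + 5)^2 tells us the largest block for λ = -5 has size 2.
Step 3 — with total size 5, 3 blocks, and largest block 2, the block sizes (in nonincreasing order) are [2, 2, 1].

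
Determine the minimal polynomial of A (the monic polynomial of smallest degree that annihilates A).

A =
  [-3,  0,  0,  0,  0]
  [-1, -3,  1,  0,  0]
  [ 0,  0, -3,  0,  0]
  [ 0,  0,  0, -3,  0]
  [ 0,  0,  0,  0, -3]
x^2 + 6*x + 9

The characteristic polynomial is χ_A(x) = (x + 3)^5, so the eigenvalues are known. The minimal polynomial is
  m_A(x) = Π_λ (x − λ)^{k_λ}
where k_λ is the size of the *largest* Jordan block for λ (equivalently, the smallest k with (A − λI)^k v = 0 for every generalised eigenvector v of λ).

  λ = -3: largest Jordan block has size 2, contributing (x + 3)^2

So m_A(x) = (x + 3)^2 = x^2 + 6*x + 9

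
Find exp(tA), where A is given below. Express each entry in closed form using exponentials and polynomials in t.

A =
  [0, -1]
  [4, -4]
e^{tA} =
  [2*t*exp(-2*t) + exp(-2*t), -t*exp(-2*t)]
  [4*t*exp(-2*t), -2*t*exp(-2*t) + exp(-2*t)]

Strategy: write A = P · J · P⁻¹ where J is a Jordan canonical form, so e^{tA} = P · e^{tJ} · P⁻¹, and e^{tJ} can be computed block-by-block.

A has Jordan form
J =
  [-2,  1]
  [ 0, -2]
(up to reordering of blocks).

Per-block formulas:
  For a 2×2 Jordan block J_2(-2): exp(t · J_2(-2)) = e^(-2t)·(I + t·N), where N is the 2×2 nilpotent shift.

After assembling e^{tJ} and conjugating by P, we get:

e^{tA} =
  [2*t*exp(-2*t) + exp(-2*t), -t*exp(-2*t)]
  [4*t*exp(-2*t), -2*t*exp(-2*t) + exp(-2*t)]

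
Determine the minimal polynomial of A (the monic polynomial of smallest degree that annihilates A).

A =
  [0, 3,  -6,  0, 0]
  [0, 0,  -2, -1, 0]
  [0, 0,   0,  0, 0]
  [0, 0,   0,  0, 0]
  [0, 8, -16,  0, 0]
x^3

The characteristic polynomial is χ_A(x) = x^5, so the eigenvalues are known. The minimal polynomial is
  m_A(x) = Π_λ (x − λ)^{k_λ}
where k_λ is the size of the *largest* Jordan block for λ (equivalently, the smallest k with (A − λI)^k v = 0 for every generalised eigenvector v of λ).

  λ = 0: largest Jordan block has size 3, contributing (x − 0)^3

So m_A(x) = x^3 = x^3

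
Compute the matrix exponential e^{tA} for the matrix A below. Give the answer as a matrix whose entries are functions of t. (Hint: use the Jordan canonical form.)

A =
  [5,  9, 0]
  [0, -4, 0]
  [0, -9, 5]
e^{tA} =
  [exp(5*t), exp(5*t) - exp(-4*t), 0]
  [0, exp(-4*t), 0]
  [0, -exp(5*t) + exp(-4*t), exp(5*t)]

Strategy: write A = P · J · P⁻¹ where J is a Jordan canonical form, so e^{tA} = P · e^{tJ} · P⁻¹, and e^{tJ} can be computed block-by-block.

A has Jordan form
J =
  [-4, 0, 0]
  [ 0, 5, 0]
  [ 0, 0, 5]
(up to reordering of blocks).

Per-block formulas:
  For a 1×1 block at λ = 5: exp(t · [5]) = [e^(5t)].
  For a 1×1 block at λ = -4: exp(t · [-4]) = [e^(-4t)].

After assembling e^{tJ} and conjugating by P, we get:

e^{tA} =
  [exp(5*t), exp(5*t) - exp(-4*t), 0]
  [0, exp(-4*t), 0]
  [0, -exp(5*t) + exp(-4*t), exp(5*t)]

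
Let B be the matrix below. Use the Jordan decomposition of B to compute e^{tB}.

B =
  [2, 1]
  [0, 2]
e^{tB} =
  [exp(2*t), t*exp(2*t)]
  [0, exp(2*t)]

Strategy: write B = P · J · P⁻¹ where J is a Jordan canonical form, so e^{tB} = P · e^{tJ} · P⁻¹, and e^{tJ} can be computed block-by-block.

B has Jordan form
J =
  [2, 1]
  [0, 2]
(up to reordering of blocks).

Per-block formulas:
  For a 2×2 Jordan block J_2(2): exp(t · J_2(2)) = e^(2t)·(I + t·N), where N is the 2×2 nilpotent shift.

After assembling e^{tJ} and conjugating by P, we get:

e^{tB} =
  [exp(2*t), t*exp(2*t)]
  [0, exp(2*t)]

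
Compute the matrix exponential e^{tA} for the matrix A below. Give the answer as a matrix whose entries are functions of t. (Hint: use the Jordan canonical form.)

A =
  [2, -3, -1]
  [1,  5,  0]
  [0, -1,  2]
e^{tA} =
  [-t^2*exp(3*t) - t*exp(3*t) + exp(3*t), -t^2*exp(3*t) - 3*t*exp(3*t), t^2*exp(3*t) - t*exp(3*t)]
  [t^2*exp(3*t)/2 + t*exp(3*t), t^2*exp(3*t)/2 + 2*t*exp(3*t) + exp(3*t), -t^2*exp(3*t)/2]
  [-t^2*exp(3*t)/2, -t^2*exp(3*t)/2 - t*exp(3*t), t^2*exp(3*t)/2 - t*exp(3*t) + exp(3*t)]

Strategy: write A = P · J · P⁻¹ where J is a Jordan canonical form, so e^{tA} = P · e^{tJ} · P⁻¹, and e^{tJ} can be computed block-by-block.

A has Jordan form
J =
  [3, 1, 0]
  [0, 3, 1]
  [0, 0, 3]
(up to reordering of blocks).

Per-block formulas:
  For a 3×3 Jordan block J_3(3): exp(t · J_3(3)) = e^(3t)·(I + t·N + (t^2/2)·N^2), where N is the 3×3 nilpotent shift.

After assembling e^{tJ} and conjugating by P, we get:

e^{tA} =
  [-t^2*exp(3*t) - t*exp(3*t) + exp(3*t), -t^2*exp(3*t) - 3*t*exp(3*t), t^2*exp(3*t) - t*exp(3*t)]
  [t^2*exp(3*t)/2 + t*exp(3*t), t^2*exp(3*t)/2 + 2*t*exp(3*t) + exp(3*t), -t^2*exp(3*t)/2]
  [-t^2*exp(3*t)/2, -t^2*exp(3*t)/2 - t*exp(3*t), t^2*exp(3*t)/2 - t*exp(3*t) + exp(3*t)]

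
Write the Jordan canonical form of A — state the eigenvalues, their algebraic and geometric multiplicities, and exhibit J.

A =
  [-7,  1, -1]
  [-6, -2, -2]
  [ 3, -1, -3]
J_2(-4) ⊕ J_1(-4)

The characteristic polynomial is
  det(x·I − A) = x^3 + 12*x^2 + 48*x + 64 = (x + 4)^3

Eigenvalues and multiplicities (the geometric multiplicity of λ is n − rank(A − λI), which equals the number of Jordan blocks for λ):
  λ = -4: algebraic multiplicity = 3, geometric multiplicity = 2

Determining the block sizes for each eigenvalue:
  λ = -4: 2 blocks summing to 3 forces exactly one block of size 2 and the rest size 1 → block sizes [2, 1]

Assembling the blocks gives a Jordan form
J =
  [-4,  1,  0]
  [ 0, -4,  0]
  [ 0,  0, -4]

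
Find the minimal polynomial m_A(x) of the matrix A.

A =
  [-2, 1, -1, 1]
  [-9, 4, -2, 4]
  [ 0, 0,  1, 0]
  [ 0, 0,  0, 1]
x^3 - 3*x^2 + 3*x - 1

The characteristic polynomial is χ_A(x) = (x - 1)^4, so the eigenvalues are known. The minimal polynomial is
  m_A(x) = Π_λ (x − λ)^{k_λ}
where k_λ is the size of the *largest* Jordan block for λ (equivalently, the smallest k with (A − λI)^k v = 0 for every generalised eigenvector v of λ).

  λ = 1: largest Jordan block has size 3, contributing (x − 1)^3

So m_A(x) = (x - 1)^3 = x^3 - 3*x^2 + 3*x - 1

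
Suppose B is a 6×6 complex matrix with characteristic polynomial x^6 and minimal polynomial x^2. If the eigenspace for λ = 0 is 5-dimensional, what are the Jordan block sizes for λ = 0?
Block sizes for λ = 0: [2, 1, 1, 1, 1]

Step 1 — from the characteristic polynomial, algebraic multiplicity of λ = 0 is 6. From dim ker(B − (0)·I) = 5, there are exactly 5 Jordan blocks for λ = 0.
Step 2 — from the minimal polynomial, the factor (x − 0)^2 tells us the largest block for λ = 0 has size 2.
Step 3 — with total size 6, 5 blocks, and largest block 2, the block sizes (in nonincreasing order) are [2, 1, 1, 1, 1].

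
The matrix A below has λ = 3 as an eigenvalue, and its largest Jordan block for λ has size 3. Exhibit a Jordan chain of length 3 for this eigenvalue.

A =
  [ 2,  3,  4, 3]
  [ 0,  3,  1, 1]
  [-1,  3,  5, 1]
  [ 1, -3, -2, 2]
A Jordan chain for λ = 3 of length 3:
v_1 = (1, 0, 1, -1)ᵀ
v_2 = (4, 1, 2, -2)ᵀ
v_3 = (0, 0, 1, 0)ᵀ

Let N = A − (3)·I. We want v_3 with N^3 v_3 = 0 but N^2 v_3 ≠ 0; then v_{j-1} := N · v_j for j = 3, …, 2.

Pick v_3 = (0, 0, 1, 0)ᵀ.
Then v_2 = N · v_3 = (4, 1, 2, -2)ᵀ.
Then v_1 = N · v_2 = (1, 0, 1, -1)ᵀ.

Sanity check: (A − (3)·I) v_1 = (0, 0, 0, 0)ᵀ = 0. ✓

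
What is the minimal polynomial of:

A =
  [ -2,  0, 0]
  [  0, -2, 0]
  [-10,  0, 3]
x^2 - x - 6

The characteristic polynomial is χ_A(x) = (x - 3)*(x + 2)^2, so the eigenvalues are known. The minimal polynomial is
  m_A(x) = Π_λ (x − λ)^{k_λ}
where k_λ is the size of the *largest* Jordan block for λ (equivalently, the smallest k with (A − λI)^k v = 0 for every generalised eigenvector v of λ).

  λ = -2: largest Jordan block has size 1, contributing (x + 2)
  λ = 3: largest Jordan block has size 1, contributing (x − 3)

So m_A(x) = (x - 3)*(x + 2) = x^2 - x - 6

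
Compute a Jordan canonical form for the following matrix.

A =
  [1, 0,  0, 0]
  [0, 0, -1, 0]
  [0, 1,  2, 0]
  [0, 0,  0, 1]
J_2(1) ⊕ J_1(1) ⊕ J_1(1)

The characteristic polynomial is
  det(x·I − A) = x^4 - 4*x^3 + 6*x^2 - 4*x + 1 = (x - 1)^4

Eigenvalues and multiplicities (the geometric multiplicity of λ is n − rank(A − λI), which equals the number of Jordan blocks for λ):
  λ = 1: algebraic multiplicity = 4, geometric multiplicity = 3

Determining the block sizes for each eigenvalue:
  λ = 1: 3 blocks summing to 4 forces exactly one block of size 2 and the rest size 1 → block sizes [2, 1, 1]

Assembling the blocks gives a Jordan form
J =
  [1, 1, 0, 0]
  [0, 1, 0, 0]
  [0, 0, 1, 0]
  [0, 0, 0, 1]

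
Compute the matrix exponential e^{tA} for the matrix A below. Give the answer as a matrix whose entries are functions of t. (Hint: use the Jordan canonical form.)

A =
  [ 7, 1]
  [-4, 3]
e^{tA} =
  [2*t*exp(5*t) + exp(5*t), t*exp(5*t)]
  [-4*t*exp(5*t), -2*t*exp(5*t) + exp(5*t)]

Strategy: write A = P · J · P⁻¹ where J is a Jordan canonical form, so e^{tA} = P · e^{tJ} · P⁻¹, and e^{tJ} can be computed block-by-block.

A has Jordan form
J =
  [5, 1]
  [0, 5]
(up to reordering of blocks).

Per-block formulas:
  For a 2×2 Jordan block J_2(5): exp(t · J_2(5)) = e^(5t)·(I + t·N), where N is the 2×2 nilpotent shift.

After assembling e^{tJ} and conjugating by P, we get:

e^{tA} =
  [2*t*exp(5*t) + exp(5*t), t*exp(5*t)]
  [-4*t*exp(5*t), -2*t*exp(5*t) + exp(5*t)]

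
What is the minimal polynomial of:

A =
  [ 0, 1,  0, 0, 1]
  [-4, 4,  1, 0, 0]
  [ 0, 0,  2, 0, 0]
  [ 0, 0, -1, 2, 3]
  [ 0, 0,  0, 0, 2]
x^3 - 6*x^2 + 12*x - 8

The characteristic polynomial is χ_A(x) = (x - 2)^5, so the eigenvalues are known. The minimal polynomial is
  m_A(x) = Π_λ (x − λ)^{k_λ}
where k_λ is the size of the *largest* Jordan block for λ (equivalently, the smallest k with (A − λI)^k v = 0 for every generalised eigenvector v of λ).

  λ = 2: largest Jordan block has size 3, contributing (x − 2)^3

So m_A(x) = (x - 2)^3 = x^3 - 6*x^2 + 12*x - 8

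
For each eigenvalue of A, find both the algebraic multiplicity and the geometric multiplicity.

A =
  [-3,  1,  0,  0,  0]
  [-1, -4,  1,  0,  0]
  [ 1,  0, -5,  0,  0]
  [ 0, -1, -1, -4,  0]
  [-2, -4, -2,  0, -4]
λ = -4: alg = 5, geom = 3

Step 1 — factor the characteristic polynomial to read off the algebraic multiplicities:
  χ_A(x) = (x + 4)^5

Step 2 — compute geometric multiplicities via the rank-nullity identity g(λ) = n − rank(A − λI):
  rank(A − (-4)·I) = 2, so dim ker(A − (-4)·I) = n − 2 = 3

Summary:
  λ = -4: algebraic multiplicity = 5, geometric multiplicity = 3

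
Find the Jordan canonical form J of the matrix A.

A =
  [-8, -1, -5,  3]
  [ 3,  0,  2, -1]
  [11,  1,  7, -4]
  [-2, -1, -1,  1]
J_2(0) ⊕ J_2(0)

The characteristic polynomial is
  det(x·I − A) = x^4

Eigenvalues and multiplicities (the geometric multiplicity of λ is n − rank(A − λI), which equals the number of Jordan blocks for λ):
  λ = 0: algebraic multiplicity = 4, geometric multiplicity = 2

Determining the block sizes for each eigenvalue:
  λ = 0: with am = 4 and gm = 2, the partition is not yet determined (e.g. several partitions of 4 into 2 parts exist). Let N = A − (0)·I. Computing rank(N^1) = 2, rank(N^2) = 0; the number of blocks of size ≥ j is rank(N^{j−1}) − rank(N^j), giving [2, 2]. So we have 2 block(s) of size 2 → block sizes [2, 2]

Assembling the blocks gives a Jordan form
J =
  [0, 1, 0, 0]
  [0, 0, 0, 0]
  [0, 0, 0, 1]
  [0, 0, 0, 0]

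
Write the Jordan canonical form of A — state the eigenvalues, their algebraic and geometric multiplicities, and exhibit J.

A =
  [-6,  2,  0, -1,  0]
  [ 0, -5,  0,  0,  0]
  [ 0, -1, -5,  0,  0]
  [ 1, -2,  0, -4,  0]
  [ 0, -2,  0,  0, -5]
J_2(-5) ⊕ J_2(-5) ⊕ J_1(-5)

The characteristic polynomial is
  det(x·I − A) = x^5 + 25*x^4 + 250*x^3 + 1250*x^2 + 3125*x + 3125 = (x + 5)^5

Eigenvalues and multiplicities (the geometric multiplicity of λ is n − rank(A − λI), which equals the number of Jordan blocks for λ):
  λ = -5: algebraic multiplicity = 5, geometric multiplicity = 3

Determining the block sizes for each eigenvalue:
  λ = -5: with am = 5 and gm = 3, the partition is not yet determined (e.g. several partitions of 5 into 3 parts exist). Let N = A − (-5)·I. Computing rank(N^1) = 2, rank(N^2) = 0; the number of blocks of size ≥ j is rank(N^{j−1}) − rank(N^j), giving [3, 2]. So we have 2 block(s) of size 2, 1 block(s) of size 1 → block sizes [2, 2, 1]

Assembling the blocks gives a Jordan form
J =
  [-5,  1,  0,  0,  0]
  [ 0, -5,  0,  0,  0]
  [ 0,  0, -5,  1,  0]
  [ 0,  0,  0, -5,  0]
  [ 0,  0,  0,  0, -5]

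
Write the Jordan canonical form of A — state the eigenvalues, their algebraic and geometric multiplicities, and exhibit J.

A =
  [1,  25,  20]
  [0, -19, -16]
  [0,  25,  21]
J_2(1) ⊕ J_1(1)

The characteristic polynomial is
  det(x·I − A) = x^3 - 3*x^2 + 3*x - 1 = (x - 1)^3

Eigenvalues and multiplicities (the geometric multiplicity of λ is n − rank(A − λI), which equals the number of Jordan blocks for λ):
  λ = 1: algebraic multiplicity = 3, geometric multiplicity = 2

Determining the block sizes for each eigenvalue:
  λ = 1: 2 blocks summing to 3 forces exactly one block of size 2 and the rest size 1 → block sizes [2, 1]

Assembling the blocks gives a Jordan form
J =
  [1, 1, 0]
  [0, 1, 0]
  [0, 0, 1]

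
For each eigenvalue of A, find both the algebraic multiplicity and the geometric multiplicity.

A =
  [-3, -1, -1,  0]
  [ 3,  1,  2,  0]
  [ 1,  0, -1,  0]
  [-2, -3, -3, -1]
λ = -1: alg = 4, geom = 2

Step 1 — factor the characteristic polynomial to read off the algebraic multiplicities:
  χ_A(x) = (x + 1)^4

Step 2 — compute geometric multiplicities via the rank-nullity identity g(λ) = n − rank(A − λI):
  rank(A − (-1)·I) = 2, so dim ker(A − (-1)·I) = n − 2 = 2

Summary:
  λ = -1: algebraic multiplicity = 4, geometric multiplicity = 2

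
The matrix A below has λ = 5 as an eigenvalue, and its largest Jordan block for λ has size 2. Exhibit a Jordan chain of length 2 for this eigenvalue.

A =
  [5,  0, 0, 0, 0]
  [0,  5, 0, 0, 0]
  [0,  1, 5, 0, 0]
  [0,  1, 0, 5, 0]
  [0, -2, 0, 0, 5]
A Jordan chain for λ = 5 of length 2:
v_1 = (0, 0, 1, 1, -2)ᵀ
v_2 = (0, 1, 0, 0, 0)ᵀ

Let N = A − (5)·I. We want v_2 with N^2 v_2 = 0 but N^1 v_2 ≠ 0; then v_{j-1} := N · v_j for j = 2, …, 2.

Pick v_2 = (0, 1, 0, 0, 0)ᵀ.
Then v_1 = N · v_2 = (0, 0, 1, 1, -2)ᵀ.

Sanity check: (A − (5)·I) v_1 = (0, 0, 0, 0, 0)ᵀ = 0. ✓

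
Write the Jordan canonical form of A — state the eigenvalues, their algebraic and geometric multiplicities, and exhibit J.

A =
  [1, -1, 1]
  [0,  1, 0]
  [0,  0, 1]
J_2(1) ⊕ J_1(1)

The characteristic polynomial is
  det(x·I − A) = x^3 - 3*x^2 + 3*x - 1 = (x - 1)^3

Eigenvalues and multiplicities (the geometric multiplicity of λ is n − rank(A − λI), which equals the number of Jordan blocks for λ):
  λ = 1: algebraic multiplicity = 3, geometric multiplicity = 2

Determining the block sizes for each eigenvalue:
  λ = 1: 2 blocks summing to 3 forces exactly one block of size 2 and the rest size 1 → block sizes [2, 1]

Assembling the blocks gives a Jordan form
J =
  [1, 1, 0]
  [0, 1, 0]
  [0, 0, 1]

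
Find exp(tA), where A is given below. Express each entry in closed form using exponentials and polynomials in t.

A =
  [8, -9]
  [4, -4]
e^{tA} =
  [6*t*exp(2*t) + exp(2*t), -9*t*exp(2*t)]
  [4*t*exp(2*t), -6*t*exp(2*t) + exp(2*t)]

Strategy: write A = P · J · P⁻¹ where J is a Jordan canonical form, so e^{tA} = P · e^{tJ} · P⁻¹, and e^{tJ} can be computed block-by-block.

A has Jordan form
J =
  [2, 1]
  [0, 2]
(up to reordering of blocks).

Per-block formulas:
  For a 2×2 Jordan block J_2(2): exp(t · J_2(2)) = e^(2t)·(I + t·N), where N is the 2×2 nilpotent shift.

After assembling e^{tJ} and conjugating by P, we get:

e^{tA} =
  [6*t*exp(2*t) + exp(2*t), -9*t*exp(2*t)]
  [4*t*exp(2*t), -6*t*exp(2*t) + exp(2*t)]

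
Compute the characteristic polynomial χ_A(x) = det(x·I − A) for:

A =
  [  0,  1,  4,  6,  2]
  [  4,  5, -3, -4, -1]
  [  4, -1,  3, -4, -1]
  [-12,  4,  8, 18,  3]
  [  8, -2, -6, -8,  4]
x^5 - 30*x^4 + 360*x^3 - 2160*x^2 + 6480*x - 7776

Expanding det(x·I − A) (e.g. by cofactor expansion or by noting that A is similar to its Jordan form J, which has the same characteristic polynomial as A) gives
  χ_A(x) = x^5 - 30*x^4 + 360*x^3 - 2160*x^2 + 6480*x - 7776
which factors as (x - 6)^5. The eigenvalues (with algebraic multiplicities) are λ = 6 with multiplicity 5.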